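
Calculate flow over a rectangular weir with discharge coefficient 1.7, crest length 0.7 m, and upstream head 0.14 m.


Q = C * L * H^(3/2) = 1.7 * 0.7 * 0.14^1.5 = 1.7 * 0.7 * 0.052383

0.0623 m^3/s


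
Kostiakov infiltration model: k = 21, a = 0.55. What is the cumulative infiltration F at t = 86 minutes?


F = k * t^a = 21 * 86^0.55
F = 21 * 11.587084

243.3288 mm


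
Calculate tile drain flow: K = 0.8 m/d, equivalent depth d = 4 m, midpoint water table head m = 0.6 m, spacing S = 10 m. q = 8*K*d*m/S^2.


q = 8*K*d*m/S^2
q = 8*0.8*4*0.6/10^2
q = 15.3600 / 100

0.1536 m/d


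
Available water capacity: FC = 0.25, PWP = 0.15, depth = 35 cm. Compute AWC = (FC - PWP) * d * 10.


AWC = (FC - PWP) * d * 10
AWC = (0.25 - 0.15) * 35 * 10
AWC = 0.1000 * 35 * 10

35.0000 mm


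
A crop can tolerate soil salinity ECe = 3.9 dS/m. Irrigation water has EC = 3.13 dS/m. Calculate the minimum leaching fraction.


LR = ECiw / (5*ECe - ECiw)
LR = 3.13 / (5*3.9 - 3.13)
LR = 3.13 / 16.3700

0.1912


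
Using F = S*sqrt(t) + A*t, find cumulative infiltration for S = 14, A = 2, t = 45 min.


F = S*sqrt(t) + A*t
F = 14*sqrt(45) + 2*45
F = 14*6.708204 + 90

183.9149 mm


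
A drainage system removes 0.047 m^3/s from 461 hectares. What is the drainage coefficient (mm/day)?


DC = Q * 86400 / (A * 10000) * 1000
DC = 0.047 * 86400 / (461 * 10000) * 1000
DC = 4060800.0000 / 4610000

0.8809 mm/day


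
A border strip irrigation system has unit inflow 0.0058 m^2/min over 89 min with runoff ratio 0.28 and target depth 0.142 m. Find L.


L = q*t/((1+r)*Z)
L = 0.0058*89/((1+0.28)*0.142)
L = 0.5162/0.18176

2.8400 m


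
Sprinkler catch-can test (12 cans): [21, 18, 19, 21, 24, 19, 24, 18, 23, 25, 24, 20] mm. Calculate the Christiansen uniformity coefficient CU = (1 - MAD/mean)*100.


mean = 21.333333 mm
MAD = 2.222222 mm
CU = (1 - 2.222222/21.333333)*100

89.5833 %


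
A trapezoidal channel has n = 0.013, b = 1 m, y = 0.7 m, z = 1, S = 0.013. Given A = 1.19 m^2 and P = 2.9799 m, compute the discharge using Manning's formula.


R = A/P = 1.19/2.9799 = 0.399342
Q = (1/0.013) * 1.19 * 0.399342^(2/3) * 0.013^0.5

5.6599 m^3/s


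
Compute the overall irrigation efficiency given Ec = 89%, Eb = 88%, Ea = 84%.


Ec = 0.89, Eb = 0.88, Ea = 0.84
E = 0.89 * 0.88 * 0.84 * 100 = 65.7888%

65.7888 %


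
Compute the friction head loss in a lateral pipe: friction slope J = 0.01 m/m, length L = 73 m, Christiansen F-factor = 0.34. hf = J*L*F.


hf = J * L * F = 0.01 * 73 * 0.34 = 0.2482 m

0.2482 m


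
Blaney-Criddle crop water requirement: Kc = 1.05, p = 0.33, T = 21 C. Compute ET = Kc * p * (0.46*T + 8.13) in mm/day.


ET = Kc * p * (0.46*T + 8.13)
ET = 1.05 * 0.33 * (0.46*21 + 8.13)
ET = 1.05 * 0.33 * 17.7900

6.1642 mm/day


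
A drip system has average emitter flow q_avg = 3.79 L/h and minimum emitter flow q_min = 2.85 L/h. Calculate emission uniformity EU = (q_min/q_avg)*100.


EU = (q_min/q_avg)*100 = (2.85/3.79)*100 = 75.1979%

75.1979 %


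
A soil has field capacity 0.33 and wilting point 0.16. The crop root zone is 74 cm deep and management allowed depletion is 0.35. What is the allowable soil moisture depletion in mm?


SMD = (FC - PWP) * d * MAD * 10
SMD = (0.33 - 0.16) * 74 * 0.35 * 10
SMD = 0.1700 * 74 * 0.35 * 10

44.0300 mm


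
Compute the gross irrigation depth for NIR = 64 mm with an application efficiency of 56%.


Ea = 56% = 0.56
GID = NIR / Ea = 64 / 0.56 = 114.2857 mm

114.2857 mm


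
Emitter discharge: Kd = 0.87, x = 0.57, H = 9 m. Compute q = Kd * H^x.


q = Kd * H^x = 0.87 * 9^0.57 = 0.87 * 3.498793

3.0439 L/h


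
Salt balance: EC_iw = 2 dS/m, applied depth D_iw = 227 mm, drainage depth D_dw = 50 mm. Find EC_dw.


EC_dw = EC_iw * D_iw / D_dw
EC_dw = 2 * 227 / 50
EC_dw = 454 / 50

9.0800 dS/m


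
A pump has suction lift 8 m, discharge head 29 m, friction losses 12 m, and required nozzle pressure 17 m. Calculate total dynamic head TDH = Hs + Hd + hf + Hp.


TDH = Hs + Hd + hf + Hp = 8 + 29 + 12 + 17 = 66

66 m


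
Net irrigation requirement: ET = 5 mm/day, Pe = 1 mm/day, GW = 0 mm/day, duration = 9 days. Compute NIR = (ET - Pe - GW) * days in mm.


Daily deficit = ET - Pe - GW = 5 - 1 - 0 = 4 mm/day
NIR = 4 * 9 = 36 mm

36.0000 mm


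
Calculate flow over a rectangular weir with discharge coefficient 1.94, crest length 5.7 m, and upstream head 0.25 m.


Q = C * L * H^(3/2) = 1.94 * 5.7 * 0.25^1.5 = 1.94 * 5.7 * 0.125000

1.3822 m^3/s


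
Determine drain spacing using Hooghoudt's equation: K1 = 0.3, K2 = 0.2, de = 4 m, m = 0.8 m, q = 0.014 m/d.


S^2 = 8*K2*de*m/q + 4*K1*m^2/q
S^2 = 8*0.2*4*0.8/0.014 + 4*0.3*0.8^2/0.014
S = sqrt(420.5714)

20.5078 m


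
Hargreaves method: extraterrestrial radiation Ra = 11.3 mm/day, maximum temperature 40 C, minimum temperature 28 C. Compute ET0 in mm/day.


Tmean = (Tmax + Tmin)/2 = (40 + 28)/2 = 34.0
ET0 = 0.0023 * 11.3 * (34.0 + 17.8) * sqrt(40 - 28)
ET0 = 0.0023 * 11.3 * 51.8 * 3.464102

4.6637 mm/day


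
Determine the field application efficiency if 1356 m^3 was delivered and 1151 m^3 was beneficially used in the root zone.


Ea = V_root / V_field * 100 = 1151 / 1356 * 100 = 84.8820%

84.8820 %


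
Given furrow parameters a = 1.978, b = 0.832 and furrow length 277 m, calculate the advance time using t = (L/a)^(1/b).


t = (L/a)^(1/b)
t = (277/1.978)^(1/0.832)
t = 140.040445^(1/0.832)

379.8670 min


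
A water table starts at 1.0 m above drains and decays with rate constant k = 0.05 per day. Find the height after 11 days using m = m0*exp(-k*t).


m = m0 * exp(-k*t)
m = 1.0 * exp(-0.05 * 11)
m = 1.0 * exp(-0.5500)

0.5769 m


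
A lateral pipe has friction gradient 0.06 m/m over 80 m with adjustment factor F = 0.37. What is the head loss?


hf = J * L * F = 0.06 * 80 * 0.37 = 1.7760 m

1.7760 m


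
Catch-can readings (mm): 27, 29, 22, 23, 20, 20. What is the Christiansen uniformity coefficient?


mean = 23.500000 mm
MAD = 3.000000 mm
CU = (1 - 3.000000/23.500000)*100

87.2340 %


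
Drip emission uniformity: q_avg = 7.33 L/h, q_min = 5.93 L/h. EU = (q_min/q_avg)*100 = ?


EU = (q_min/q_avg)*100 = (5.93/7.33)*100 = 80.9004%

80.9004 %


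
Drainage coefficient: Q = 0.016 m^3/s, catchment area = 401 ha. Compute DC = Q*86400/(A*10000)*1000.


DC = Q * 86400 / (A * 10000) * 1000
DC = 0.016 * 86400 / (401 * 10000) * 1000
DC = 1382400.0000 / 4010000

0.3447 mm/day


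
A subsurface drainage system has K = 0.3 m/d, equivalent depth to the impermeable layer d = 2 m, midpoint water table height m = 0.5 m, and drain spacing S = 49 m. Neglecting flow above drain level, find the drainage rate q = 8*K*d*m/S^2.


q = 8*K*d*m/S^2
q = 8*0.3*2*0.5/49^2
q = 2.4000 / 2401

9.9958e-04 m/d


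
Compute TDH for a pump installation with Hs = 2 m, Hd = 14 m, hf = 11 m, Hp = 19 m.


TDH = Hs + Hd + hf + Hp = 2 + 14 + 11 + 19 = 46

46 m


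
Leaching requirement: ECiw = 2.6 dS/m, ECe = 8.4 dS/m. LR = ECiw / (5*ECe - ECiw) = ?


LR = ECiw / (5*ECe - ECiw)
LR = 2.6 / (5*8.4 - 2.6)
LR = 2.6 / 39.4000

0.0660


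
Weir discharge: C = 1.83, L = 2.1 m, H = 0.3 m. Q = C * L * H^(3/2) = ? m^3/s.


Q = C * L * H^(3/2) = 1.83 * 2.1 * 0.3^1.5 = 1.83 * 2.1 * 0.164317

0.6315 m^3/s


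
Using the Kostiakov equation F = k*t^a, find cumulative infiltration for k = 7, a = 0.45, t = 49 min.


F = k * t^a = 7 * 49^0.45
F = 7 * 5.762199

40.3354 mm


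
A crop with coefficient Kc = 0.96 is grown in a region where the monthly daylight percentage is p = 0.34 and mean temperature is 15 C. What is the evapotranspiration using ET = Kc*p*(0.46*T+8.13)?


ET = Kc * p * (0.46*T + 8.13)
ET = 0.96 * 0.34 * (0.46*15 + 8.13)
ET = 0.96 * 0.34 * 15.0300

4.9058 mm/day


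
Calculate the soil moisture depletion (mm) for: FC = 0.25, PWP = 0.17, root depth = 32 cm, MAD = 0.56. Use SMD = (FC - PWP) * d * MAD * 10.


SMD = (FC - PWP) * d * MAD * 10
SMD = (0.25 - 0.17) * 32 * 0.56 * 10
SMD = 0.0800 * 32 * 0.56 * 10

14.3360 mm


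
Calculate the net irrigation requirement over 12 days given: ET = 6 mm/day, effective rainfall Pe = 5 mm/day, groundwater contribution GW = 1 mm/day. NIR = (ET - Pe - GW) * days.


Daily deficit = ET - Pe - GW = 6 - 5 - 1 = 0 mm/day
NIR = 0 * 12 = 0 mm

0 mm


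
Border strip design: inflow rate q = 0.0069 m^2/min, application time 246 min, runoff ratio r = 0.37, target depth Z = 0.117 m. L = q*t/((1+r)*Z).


L = q*t/((1+r)*Z)
L = 0.0069*246/((1+0.37)*0.117)
L = 1.6974/0.16029

10.5896 m


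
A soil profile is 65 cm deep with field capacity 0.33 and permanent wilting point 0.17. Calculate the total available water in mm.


AWC = (FC - PWP) * d * 10
AWC = (0.33 - 0.17) * 65 * 10
AWC = 0.1600 * 65 * 10

104.0000 mm


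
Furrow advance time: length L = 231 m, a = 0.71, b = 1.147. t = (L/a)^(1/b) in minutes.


t = (L/a)^(1/b)
t = (231/0.71)^(1/1.147)
t = 325.352113^(1/1.147)

155.0134 min


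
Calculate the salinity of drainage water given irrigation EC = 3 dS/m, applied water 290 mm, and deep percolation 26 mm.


EC_dw = EC_iw * D_iw / D_dw
EC_dw = 3 * 290 / 26
EC_dw = 870 / 26

33.4615 dS/m


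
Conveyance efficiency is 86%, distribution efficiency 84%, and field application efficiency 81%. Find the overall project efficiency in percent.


Ec = 0.86, Eb = 0.84, Ea = 0.81
E = 0.86 * 0.84 * 0.81 * 100 = 58.5144%

58.5144 %


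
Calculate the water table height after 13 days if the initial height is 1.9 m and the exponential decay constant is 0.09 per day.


m = m0 * exp(-k*t)
m = 1.9 * exp(-0.09 * 13)
m = 1.9 * exp(-1.1700)

0.5897 m


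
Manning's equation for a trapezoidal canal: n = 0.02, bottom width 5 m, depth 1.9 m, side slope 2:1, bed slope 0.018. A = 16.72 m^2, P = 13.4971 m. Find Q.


R = A/P = 16.72/13.4971 = 1.238785
Q = (1/0.02) * 16.72 * 1.238785^(2/3) * 0.018^0.5

129.3719 m^3/s


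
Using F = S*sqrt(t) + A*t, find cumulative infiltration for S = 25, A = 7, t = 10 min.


F = S*sqrt(t) + A*t
F = 25*sqrt(10) + 7*10
F = 25*3.162278 + 70

149.0570 mm


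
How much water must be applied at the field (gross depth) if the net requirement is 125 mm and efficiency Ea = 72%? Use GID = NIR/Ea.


Ea = 72% = 0.72
GID = NIR / Ea = 125 / 0.72 = 173.6111 mm

173.6111 mm


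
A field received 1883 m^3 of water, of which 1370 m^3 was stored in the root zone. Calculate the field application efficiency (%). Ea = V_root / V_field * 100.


Ea = V_root / V_field * 100 = 1370 / 1883 * 100 = 72.7562%

72.7562 %


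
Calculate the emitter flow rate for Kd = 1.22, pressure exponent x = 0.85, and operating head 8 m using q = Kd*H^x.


q = Kd * H^x = 1.22 * 8^0.85 = 1.22 * 5.856343

7.1447 L/h


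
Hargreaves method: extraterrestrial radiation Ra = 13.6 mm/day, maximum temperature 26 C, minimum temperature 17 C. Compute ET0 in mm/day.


Tmean = (Tmax + Tmin)/2 = (26 + 17)/2 = 21.5
ET0 = 0.0023 * 13.6 * (21.5 + 17.8) * sqrt(26 - 17)
ET0 = 0.0023 * 13.6 * 39.3 * 3.000000

3.6879 mm/day


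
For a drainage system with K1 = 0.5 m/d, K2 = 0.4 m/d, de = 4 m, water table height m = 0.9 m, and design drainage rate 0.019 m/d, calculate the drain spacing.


S^2 = 8*K2*de*m/q + 4*K1*m^2/q
S^2 = 8*0.4*4*0.9/0.019 + 4*0.5*0.9^2/0.019
S = sqrt(691.5789)

26.2979 m


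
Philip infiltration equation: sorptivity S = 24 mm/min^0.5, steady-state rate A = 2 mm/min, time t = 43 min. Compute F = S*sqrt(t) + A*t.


F = S*sqrt(t) + A*t
F = 24*sqrt(43) + 2*43
F = 24*6.557439 + 86

243.3785 mm


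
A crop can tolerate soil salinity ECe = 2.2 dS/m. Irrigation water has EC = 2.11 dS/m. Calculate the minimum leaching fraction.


LR = ECiw / (5*ECe - ECiw)
LR = 2.11 / (5*2.2 - 2.11)
LR = 2.11 / 8.8900

0.2373


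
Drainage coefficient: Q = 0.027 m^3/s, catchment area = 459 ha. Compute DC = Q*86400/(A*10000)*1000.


DC = Q * 86400 / (A * 10000) * 1000
DC = 0.027 * 86400 / (459 * 10000) * 1000
DC = 2332800.0000 / 4590000

0.5082 mm/day


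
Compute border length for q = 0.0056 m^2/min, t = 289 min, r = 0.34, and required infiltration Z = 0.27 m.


L = q*t/((1+r)*Z)
L = 0.0056*289/((1+0.34)*0.27)
L = 1.6184/0.3618

4.4732 m


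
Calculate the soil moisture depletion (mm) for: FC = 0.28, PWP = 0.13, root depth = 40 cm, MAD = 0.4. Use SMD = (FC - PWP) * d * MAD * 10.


SMD = (FC - PWP) * d * MAD * 10
SMD = (0.28 - 0.13) * 40 * 0.4 * 10
SMD = 0.1500 * 40 * 0.4 * 10

24.0000 mm


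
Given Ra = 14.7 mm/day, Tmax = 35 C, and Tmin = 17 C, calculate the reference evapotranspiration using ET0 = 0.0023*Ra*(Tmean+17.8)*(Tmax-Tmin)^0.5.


Tmean = (Tmax + Tmin)/2 = (35 + 17)/2 = 26.0
ET0 = 0.0023 * 14.7 * (26.0 + 17.8) * sqrt(35 - 17)
ET0 = 0.0023 * 14.7 * 43.8 * 4.242641

6.2828 mm/day


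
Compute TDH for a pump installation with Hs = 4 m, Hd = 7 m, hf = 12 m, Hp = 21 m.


TDH = Hs + Hd + hf + Hp = 4 + 7 + 12 + 21 = 44

44 m


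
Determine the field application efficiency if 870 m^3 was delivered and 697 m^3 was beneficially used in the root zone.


Ea = V_root / V_field * 100 = 697 / 870 * 100 = 80.1149%

80.1149 %


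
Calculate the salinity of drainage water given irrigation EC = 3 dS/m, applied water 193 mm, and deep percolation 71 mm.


EC_dw = EC_iw * D_iw / D_dw
EC_dw = 3 * 193 / 71
EC_dw = 579 / 71

8.1549 dS/m


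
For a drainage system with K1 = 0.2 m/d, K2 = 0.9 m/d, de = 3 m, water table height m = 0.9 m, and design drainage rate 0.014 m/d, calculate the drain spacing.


S^2 = 8*K2*de*m/q + 4*K1*m^2/q
S^2 = 8*0.9*3*0.9/0.014 + 4*0.2*0.9^2/0.014
S = sqrt(1434.8571)

37.8795 m


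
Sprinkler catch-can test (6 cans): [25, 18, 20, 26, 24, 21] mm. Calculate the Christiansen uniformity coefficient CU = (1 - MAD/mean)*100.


mean = 22.333333 mm
MAD = 2.666667 mm
CU = (1 - 2.666667/22.333333)*100

88.0597 %


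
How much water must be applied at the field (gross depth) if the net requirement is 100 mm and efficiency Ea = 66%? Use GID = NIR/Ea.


Ea = 66% = 0.66
GID = NIR / Ea = 100 / 0.66 = 151.5152 mm

151.5152 mm


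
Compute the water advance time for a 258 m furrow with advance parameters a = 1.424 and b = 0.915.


t = (L/a)^(1/b)
t = (258/1.424)^(1/0.915)
t = 181.179775^(1/0.915)

293.6834 min


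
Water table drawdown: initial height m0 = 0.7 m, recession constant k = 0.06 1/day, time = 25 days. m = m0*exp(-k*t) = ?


m = m0 * exp(-k*t)
m = 0.7 * exp(-0.06 * 25)
m = 0.7 * exp(-1.5000)

0.1562 m


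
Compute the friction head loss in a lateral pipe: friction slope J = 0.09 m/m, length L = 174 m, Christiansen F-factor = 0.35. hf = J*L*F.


hf = J * L * F = 0.09 * 174 * 0.35 = 5.4810 m

5.4810 m


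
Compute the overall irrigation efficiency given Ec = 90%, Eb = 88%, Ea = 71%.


Ec = 0.9, Eb = 0.88, Ea = 0.71
E = 0.9 * 0.88 * 0.71 * 100 = 56.2320%

56.2320 %


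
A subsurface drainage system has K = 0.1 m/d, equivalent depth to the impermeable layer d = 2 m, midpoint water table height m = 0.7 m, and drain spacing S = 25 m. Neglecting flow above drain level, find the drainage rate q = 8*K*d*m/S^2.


q = 8*K*d*m/S^2
q = 8*0.1*2*0.7/25^2
q = 1.1200 / 625

0.0018 m/d


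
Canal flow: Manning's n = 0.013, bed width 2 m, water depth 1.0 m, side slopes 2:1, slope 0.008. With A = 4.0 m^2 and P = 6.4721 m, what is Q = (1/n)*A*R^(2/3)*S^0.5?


R = A/P = 4.0/6.4721 = 0.618037
Q = (1/0.013) * 4.0 * 0.618037^(2/3) * 0.008^0.5

19.9682 m^3/s


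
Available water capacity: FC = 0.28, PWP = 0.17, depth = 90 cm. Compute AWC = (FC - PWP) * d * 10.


AWC = (FC - PWP) * d * 10
AWC = (0.28 - 0.17) * 90 * 10
AWC = 0.1100 * 90 * 10

99.0000 mm


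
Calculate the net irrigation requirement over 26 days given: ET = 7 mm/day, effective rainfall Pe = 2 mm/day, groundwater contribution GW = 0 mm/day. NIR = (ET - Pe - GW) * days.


Daily deficit = ET - Pe - GW = 7 - 2 - 0 = 5 mm/day
NIR = 5 * 26 = 130 mm

130.0000 mm


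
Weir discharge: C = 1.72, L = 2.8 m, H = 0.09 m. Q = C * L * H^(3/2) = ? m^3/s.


Q = C * L * H^(3/2) = 1.72 * 2.8 * 0.09^1.5 = 1.72 * 2.8 * 0.027000

0.1300 m^3/s


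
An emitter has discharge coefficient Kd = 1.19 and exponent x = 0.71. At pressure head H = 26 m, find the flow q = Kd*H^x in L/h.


q = Kd * H^x = 1.19 * 26^0.71 = 1.19 * 10.107205

12.0276 L/h


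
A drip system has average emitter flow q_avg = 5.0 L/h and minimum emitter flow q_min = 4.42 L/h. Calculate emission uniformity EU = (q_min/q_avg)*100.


EU = (q_min/q_avg)*100 = (4.42/5.0)*100 = 88.4000%

88.4000 %


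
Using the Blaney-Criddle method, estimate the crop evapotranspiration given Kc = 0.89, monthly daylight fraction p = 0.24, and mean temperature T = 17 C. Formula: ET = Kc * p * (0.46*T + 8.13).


ET = Kc * p * (0.46*T + 8.13)
ET = 0.89 * 0.24 * (0.46*17 + 8.13)
ET = 0.89 * 0.24 * 15.9500

3.4069 mm/day


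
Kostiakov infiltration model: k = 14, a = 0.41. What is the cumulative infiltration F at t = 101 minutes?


F = k * t^a = 14 * 101^0.41
F = 14 * 6.633943

92.8752 mm


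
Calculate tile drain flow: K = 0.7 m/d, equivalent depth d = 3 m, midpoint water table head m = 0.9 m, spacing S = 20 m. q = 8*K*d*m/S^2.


q = 8*K*d*m/S^2
q = 8*0.7*3*0.9/20^2
q = 15.1200 / 400

0.0378 m/d


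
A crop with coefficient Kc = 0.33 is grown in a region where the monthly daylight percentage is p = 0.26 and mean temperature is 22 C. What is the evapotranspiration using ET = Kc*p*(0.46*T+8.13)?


ET = Kc * p * (0.46*T + 8.13)
ET = 0.33 * 0.26 * (0.46*22 + 8.13)
ET = 0.33 * 0.26 * 18.2500

1.5658 mm/day


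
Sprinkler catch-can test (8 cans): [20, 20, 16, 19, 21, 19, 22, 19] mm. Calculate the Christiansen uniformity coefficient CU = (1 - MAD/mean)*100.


mean = 19.500000 mm
MAD = 1.250000 mm
CU = (1 - 1.250000/19.500000)*100

93.5897 %


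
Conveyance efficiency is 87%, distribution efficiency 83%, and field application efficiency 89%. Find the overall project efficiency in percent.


Ec = 0.87, Eb = 0.83, Ea = 0.89
E = 0.87 * 0.83 * 0.89 * 100 = 64.2669%

64.2669 %


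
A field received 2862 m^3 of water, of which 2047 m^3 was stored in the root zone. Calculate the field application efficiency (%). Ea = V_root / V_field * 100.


Ea = V_root / V_field * 100 = 2047 / 2862 * 100 = 71.5234%

71.5234 %


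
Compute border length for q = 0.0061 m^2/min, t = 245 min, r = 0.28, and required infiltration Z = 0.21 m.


L = q*t/((1+r)*Z)
L = 0.0061*245/((1+0.28)*0.21)
L = 1.4945/0.2688

5.5599 m


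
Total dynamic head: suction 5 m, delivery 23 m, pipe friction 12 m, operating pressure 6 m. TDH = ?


TDH = Hs + Hd + hf + Hp = 5 + 23 + 12 + 6 = 46

46 m


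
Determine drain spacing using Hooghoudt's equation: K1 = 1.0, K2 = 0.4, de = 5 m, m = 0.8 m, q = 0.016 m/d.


S^2 = 8*K2*de*m/q + 4*K1*m^2/q
S^2 = 8*0.4*5*0.8/0.016 + 4*1.0*0.8^2/0.016
S = sqrt(960.0000)

30.9839 m


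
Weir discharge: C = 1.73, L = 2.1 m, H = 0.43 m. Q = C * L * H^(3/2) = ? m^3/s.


Q = C * L * H^(3/2) = 1.73 * 2.1 * 0.43^1.5 = 1.73 * 2.1 * 0.281970

1.0244 m^3/s


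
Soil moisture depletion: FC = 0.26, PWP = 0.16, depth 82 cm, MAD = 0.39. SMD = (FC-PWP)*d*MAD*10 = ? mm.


SMD = (FC - PWP) * d * MAD * 10
SMD = (0.26 - 0.16) * 82 * 0.39 * 10
SMD = 0.1000 * 82 * 0.39 * 10

31.9800 mm


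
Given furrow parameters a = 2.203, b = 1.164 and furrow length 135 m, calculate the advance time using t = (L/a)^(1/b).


t = (L/a)^(1/b)
t = (135/2.203)^(1/1.164)
t = 61.280073^(1/1.164)

34.3161 min


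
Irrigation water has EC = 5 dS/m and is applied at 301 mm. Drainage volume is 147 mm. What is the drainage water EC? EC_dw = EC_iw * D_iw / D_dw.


EC_dw = EC_iw * D_iw / D_dw
EC_dw = 5 * 301 / 147
EC_dw = 1505 / 147

10.2381 dS/m


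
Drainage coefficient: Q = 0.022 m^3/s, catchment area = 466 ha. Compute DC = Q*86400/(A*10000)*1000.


DC = Q * 86400 / (A * 10000) * 1000
DC = 0.022 * 86400 / (466 * 10000) * 1000
DC = 1900800.0000 / 4660000

0.4079 mm/day


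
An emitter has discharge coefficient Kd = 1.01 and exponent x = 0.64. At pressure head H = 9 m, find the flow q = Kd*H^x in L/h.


q = Kd * H^x = 1.01 * 9^0.64 = 1.01 * 4.080517

4.1213 L/h


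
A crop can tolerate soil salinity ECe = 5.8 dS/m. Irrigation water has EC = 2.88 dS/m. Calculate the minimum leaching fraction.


LR = ECiw / (5*ECe - ECiw)
LR = 2.88 / (5*5.8 - 2.88)
LR = 2.88 / 26.1200

0.1103


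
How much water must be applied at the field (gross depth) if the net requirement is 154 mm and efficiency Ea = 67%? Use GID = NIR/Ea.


Ea = 67% = 0.67
GID = NIR / Ea = 154 / 0.67 = 229.8507 mm

229.8507 mm


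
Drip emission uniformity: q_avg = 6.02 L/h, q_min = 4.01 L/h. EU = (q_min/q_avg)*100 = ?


EU = (q_min/q_avg)*100 = (4.01/6.02)*100 = 66.6113%

66.6113 %


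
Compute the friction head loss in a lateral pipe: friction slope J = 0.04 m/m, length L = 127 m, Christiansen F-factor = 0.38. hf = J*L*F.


hf = J * L * F = 0.04 * 127 * 0.38 = 1.9304 m

1.9304 m


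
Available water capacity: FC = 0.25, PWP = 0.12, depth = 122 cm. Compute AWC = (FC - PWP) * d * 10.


AWC = (FC - PWP) * d * 10
AWC = (0.25 - 0.12) * 122 * 10
AWC = 0.1300 * 122 * 10

158.6000 mm


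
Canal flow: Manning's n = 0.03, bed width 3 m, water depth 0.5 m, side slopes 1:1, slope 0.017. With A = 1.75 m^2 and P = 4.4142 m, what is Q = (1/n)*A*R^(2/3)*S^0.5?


R = A/P = 1.75/4.4142 = 0.396448
Q = (1/0.03) * 1.75 * 0.396448^(2/3) * 0.017^0.5

4.1045 m^3/s


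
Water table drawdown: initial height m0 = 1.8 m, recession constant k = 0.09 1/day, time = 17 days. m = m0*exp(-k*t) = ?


m = m0 * exp(-k*t)
m = 1.8 * exp(-0.09 * 17)
m = 1.8 * exp(-1.5300)

0.3898 m


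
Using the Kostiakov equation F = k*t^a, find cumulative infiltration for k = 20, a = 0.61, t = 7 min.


F = k * t^a = 20 * 7^0.61
F = 20 * 3.277252

65.5450 mm


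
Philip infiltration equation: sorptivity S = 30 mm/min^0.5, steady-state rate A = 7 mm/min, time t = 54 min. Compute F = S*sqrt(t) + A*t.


F = S*sqrt(t) + A*t
F = 30*sqrt(54) + 7*54
F = 30*7.348469 + 378

598.4541 mm


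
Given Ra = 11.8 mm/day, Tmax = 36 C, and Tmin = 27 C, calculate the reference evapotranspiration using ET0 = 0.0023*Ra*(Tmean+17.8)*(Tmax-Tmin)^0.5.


Tmean = (Tmax + Tmin)/2 = (36 + 27)/2 = 31.5
ET0 = 0.0023 * 11.8 * (31.5 + 17.8) * sqrt(36 - 27)
ET0 = 0.0023 * 11.8 * 49.3 * 3.000000

4.0140 mm/day


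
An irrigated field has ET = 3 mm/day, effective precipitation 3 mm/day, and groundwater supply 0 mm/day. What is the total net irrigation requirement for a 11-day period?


Daily deficit = ET - Pe - GW = 3 - 3 - 0 = 0 mm/day
NIR = 0 * 11 = 0 mm

0 mm


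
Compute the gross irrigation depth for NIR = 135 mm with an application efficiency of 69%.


Ea = 69% = 0.69
GID = NIR / Ea = 135 / 0.69 = 195.6522 mm

195.6522 mm


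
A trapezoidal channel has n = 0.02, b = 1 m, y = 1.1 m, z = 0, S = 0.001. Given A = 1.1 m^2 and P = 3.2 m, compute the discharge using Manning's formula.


R = A/P = 1.1/3.2 = 0.343750
Q = (1/0.02) * 1.1 * 0.343750^(2/3) * 0.001^0.5

0.8535 m^3/s


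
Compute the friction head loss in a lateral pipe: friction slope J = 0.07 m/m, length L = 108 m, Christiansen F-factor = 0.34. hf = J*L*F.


hf = J * L * F = 0.07 * 108 * 0.34 = 2.5704 m

2.5704 m


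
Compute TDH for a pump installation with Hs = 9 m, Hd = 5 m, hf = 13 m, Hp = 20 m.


TDH = Hs + Hd + hf + Hp = 9 + 5 + 13 + 20 = 47

47 m


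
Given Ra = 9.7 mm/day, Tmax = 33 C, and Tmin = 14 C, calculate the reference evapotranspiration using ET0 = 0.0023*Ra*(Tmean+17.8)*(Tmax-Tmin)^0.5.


Tmean = (Tmax + Tmin)/2 = (33 + 14)/2 = 23.5
ET0 = 0.0023 * 9.7 * (23.5 + 17.8) * sqrt(33 - 14)
ET0 = 0.0023 * 9.7 * 41.3 * 4.358899

4.0163 mm/day


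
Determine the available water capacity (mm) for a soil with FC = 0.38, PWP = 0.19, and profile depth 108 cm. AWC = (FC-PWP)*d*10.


AWC = (FC - PWP) * d * 10
AWC = (0.38 - 0.19) * 108 * 10
AWC = 0.1900 * 108 * 10

205.2000 mm


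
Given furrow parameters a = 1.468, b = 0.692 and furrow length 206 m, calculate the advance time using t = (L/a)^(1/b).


t = (L/a)^(1/b)
t = (206/1.468)^(1/0.692)
t = 140.326975^(1/0.692)

1267.0832 min


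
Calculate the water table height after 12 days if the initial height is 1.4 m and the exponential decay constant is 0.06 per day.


m = m0 * exp(-k*t)
m = 1.4 * exp(-0.06 * 12)
m = 1.4 * exp(-0.7200)

0.6815 m


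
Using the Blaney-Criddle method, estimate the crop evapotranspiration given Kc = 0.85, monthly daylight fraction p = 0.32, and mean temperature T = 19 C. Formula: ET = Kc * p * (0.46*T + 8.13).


ET = Kc * p * (0.46*T + 8.13)
ET = 0.85 * 0.32 * (0.46*19 + 8.13)
ET = 0.85 * 0.32 * 16.8700

4.5886 mm/day


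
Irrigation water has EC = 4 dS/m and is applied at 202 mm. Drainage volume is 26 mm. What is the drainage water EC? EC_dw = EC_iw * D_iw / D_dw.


EC_dw = EC_iw * D_iw / D_dw
EC_dw = 4 * 202 / 26
EC_dw = 808 / 26

31.0769 dS/m


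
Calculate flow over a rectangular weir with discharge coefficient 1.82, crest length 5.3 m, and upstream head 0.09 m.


Q = C * L * H^(3/2) = 1.82 * 5.3 * 0.09^1.5 = 1.82 * 5.3 * 0.027000

0.2604 m^3/s


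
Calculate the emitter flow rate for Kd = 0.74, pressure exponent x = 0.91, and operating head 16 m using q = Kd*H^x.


q = Kd * H^x = 0.74 * 16^0.91 = 0.74 * 12.466633

9.2253 L/h


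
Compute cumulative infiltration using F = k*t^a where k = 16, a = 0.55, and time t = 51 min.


F = k * t^a = 16 * 51^0.55
F = 16 * 8.692878

139.0860 mm


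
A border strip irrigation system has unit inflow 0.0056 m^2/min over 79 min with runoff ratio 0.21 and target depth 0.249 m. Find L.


L = q*t/((1+r)*Z)
L = 0.0056*79/((1+0.21)*0.249)
L = 0.4424/0.30129

1.4684 m


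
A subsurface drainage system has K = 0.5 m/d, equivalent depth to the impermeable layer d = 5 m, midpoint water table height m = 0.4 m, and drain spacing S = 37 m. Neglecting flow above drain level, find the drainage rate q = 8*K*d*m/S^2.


q = 8*K*d*m/S^2
q = 8*0.5*5*0.4/37^2
q = 8.0000 / 1369

0.0058 m/d


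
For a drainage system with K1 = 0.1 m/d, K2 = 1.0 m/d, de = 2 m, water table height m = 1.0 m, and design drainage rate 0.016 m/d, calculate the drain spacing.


S^2 = 8*K2*de*m/q + 4*K1*m^2/q
S^2 = 8*1.0*2*1.0/0.016 + 4*0.1*1.0^2/0.016
S = sqrt(1025.0000)

32.0156 m


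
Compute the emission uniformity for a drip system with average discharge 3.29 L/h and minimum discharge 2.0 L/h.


EU = (q_min/q_avg)*100 = (2.0/3.29)*100 = 60.7903%

60.7903 %


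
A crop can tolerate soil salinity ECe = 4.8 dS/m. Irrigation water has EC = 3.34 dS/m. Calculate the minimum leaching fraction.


LR = ECiw / (5*ECe - ECiw)
LR = 3.34 / (5*4.8 - 3.34)
LR = 3.34 / 20.6600

0.1617


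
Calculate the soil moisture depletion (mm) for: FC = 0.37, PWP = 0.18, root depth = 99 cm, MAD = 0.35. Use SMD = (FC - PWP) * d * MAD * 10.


SMD = (FC - PWP) * d * MAD * 10
SMD = (0.37 - 0.18) * 99 * 0.35 * 10
SMD = 0.1900 * 99 * 0.35 * 10

65.8350 mm


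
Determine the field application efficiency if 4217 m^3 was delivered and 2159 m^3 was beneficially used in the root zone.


Ea = V_root / V_field * 100 = 2159 / 4217 * 100 = 51.1975%

51.1975 %


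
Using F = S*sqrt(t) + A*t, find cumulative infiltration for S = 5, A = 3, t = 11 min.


F = S*sqrt(t) + A*t
F = 5*sqrt(11) + 3*11
F = 5*3.316625 + 33

49.5831 mm


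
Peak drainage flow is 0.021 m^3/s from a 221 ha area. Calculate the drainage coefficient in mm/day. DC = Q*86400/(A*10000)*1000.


DC = Q * 86400 / (A * 10000) * 1000
DC = 0.021 * 86400 / (221 * 10000) * 1000
DC = 1814400.0000 / 2210000

0.8210 mm/day


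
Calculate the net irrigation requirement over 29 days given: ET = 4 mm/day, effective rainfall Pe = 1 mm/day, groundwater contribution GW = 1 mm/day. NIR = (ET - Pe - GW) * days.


Daily deficit = ET - Pe - GW = 4 - 1 - 1 = 2 mm/day
NIR = 2 * 29 = 58 mm

58.0000 mm


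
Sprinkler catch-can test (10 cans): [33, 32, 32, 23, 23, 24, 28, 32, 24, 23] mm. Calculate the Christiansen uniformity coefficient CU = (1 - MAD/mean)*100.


mean = 27.400000 mm
MAD = 4.000000 mm
CU = (1 - 4.000000/27.400000)*100

85.4015 %


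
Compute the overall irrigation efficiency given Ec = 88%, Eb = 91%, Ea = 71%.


Ec = 0.88, Eb = 0.91, Ea = 0.71
E = 0.88 * 0.91 * 0.71 * 100 = 56.8568%

56.8568 %


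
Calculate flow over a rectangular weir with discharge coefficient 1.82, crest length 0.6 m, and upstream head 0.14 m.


Q = C * L * H^(3/2) = 1.82 * 0.6 * 0.14^1.5 = 1.82 * 0.6 * 0.052383

0.0572 m^3/s


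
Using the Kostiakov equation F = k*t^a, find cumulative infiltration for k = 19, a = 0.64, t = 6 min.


F = k * t^a = 19 * 6^0.64
F = 19 * 3.147870

59.8095 mm


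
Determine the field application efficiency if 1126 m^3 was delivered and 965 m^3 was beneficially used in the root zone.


Ea = V_root / V_field * 100 = 965 / 1126 * 100 = 85.7016%

85.7016 %


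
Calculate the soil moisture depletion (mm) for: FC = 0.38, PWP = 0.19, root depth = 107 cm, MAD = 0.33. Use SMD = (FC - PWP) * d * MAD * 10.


SMD = (FC - PWP) * d * MAD * 10
SMD = (0.38 - 0.19) * 107 * 0.33 * 10
SMD = 0.1900 * 107 * 0.33 * 10

67.0890 mm


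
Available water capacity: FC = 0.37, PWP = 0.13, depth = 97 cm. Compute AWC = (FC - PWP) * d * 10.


AWC = (FC - PWP) * d * 10
AWC = (0.37 - 0.13) * 97 * 10
AWC = 0.2400 * 97 * 10

232.8000 mm


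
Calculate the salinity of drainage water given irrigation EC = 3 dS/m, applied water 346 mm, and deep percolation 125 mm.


EC_dw = EC_iw * D_iw / D_dw
EC_dw = 3 * 346 / 125
EC_dw = 1038 / 125

8.3040 dS/m


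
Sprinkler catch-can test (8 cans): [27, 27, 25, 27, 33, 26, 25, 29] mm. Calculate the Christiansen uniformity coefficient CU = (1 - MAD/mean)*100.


mean = 27.375000 mm
MAD = 1.812500 mm
CU = (1 - 1.812500/27.375000)*100

93.3790 %


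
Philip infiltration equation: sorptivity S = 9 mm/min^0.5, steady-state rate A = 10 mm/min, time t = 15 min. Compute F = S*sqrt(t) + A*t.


F = S*sqrt(t) + A*t
F = 9*sqrt(15) + 10*15
F = 9*3.872983 + 150

184.8568 mm


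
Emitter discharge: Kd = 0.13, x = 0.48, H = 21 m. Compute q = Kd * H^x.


q = Kd * H^x = 0.13 * 21^0.48 = 0.13 * 4.311866

0.5605 L/h


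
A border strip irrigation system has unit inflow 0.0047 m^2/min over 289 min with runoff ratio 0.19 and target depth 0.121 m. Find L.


L = q*t/((1+r)*Z)
L = 0.0047*289/((1+0.19)*0.121)
L = 1.3583/0.14399

9.4333 m


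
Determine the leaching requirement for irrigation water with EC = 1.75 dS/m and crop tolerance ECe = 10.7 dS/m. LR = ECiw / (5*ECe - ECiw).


LR = ECiw / (5*ECe - ECiw)
LR = 1.75 / (5*10.7 - 1.75)
LR = 1.75 / 51.7500

0.0338


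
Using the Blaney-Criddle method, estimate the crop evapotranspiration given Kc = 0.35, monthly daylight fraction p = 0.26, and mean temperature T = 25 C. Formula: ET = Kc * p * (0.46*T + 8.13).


ET = Kc * p * (0.46*T + 8.13)
ET = 0.35 * 0.26 * (0.46*25 + 8.13)
ET = 0.35 * 0.26 * 19.6300

1.7863 mm/day


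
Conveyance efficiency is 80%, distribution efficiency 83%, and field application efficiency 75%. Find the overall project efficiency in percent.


Ec = 0.8, Eb = 0.83, Ea = 0.75
E = 0.8 * 0.83 * 0.75 * 100 = 49.8000%

49.8000 %


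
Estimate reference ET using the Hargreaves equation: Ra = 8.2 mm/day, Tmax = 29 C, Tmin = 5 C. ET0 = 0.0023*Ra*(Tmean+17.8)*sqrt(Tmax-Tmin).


Tmean = (Tmax + Tmin)/2 = (29 + 5)/2 = 17.0
ET0 = 0.0023 * 8.2 * (17.0 + 17.8) * sqrt(29 - 5)
ET0 = 0.0023 * 8.2 * 34.8 * 4.898979

3.2153 mm/day


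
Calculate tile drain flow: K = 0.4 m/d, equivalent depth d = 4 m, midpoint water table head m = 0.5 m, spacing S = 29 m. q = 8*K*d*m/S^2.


q = 8*K*d*m/S^2
q = 8*0.4*4*0.5/29^2
q = 6.4000 / 841

0.0076 m/d


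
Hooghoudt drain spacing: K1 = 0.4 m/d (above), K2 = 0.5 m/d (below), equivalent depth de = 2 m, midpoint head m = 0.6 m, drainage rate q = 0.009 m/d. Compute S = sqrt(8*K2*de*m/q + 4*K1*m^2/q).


S^2 = 8*K2*de*m/q + 4*K1*m^2/q
S^2 = 8*0.5*2*0.6/0.009 + 4*0.4*0.6^2/0.009
S = sqrt(597.3333)

24.4404 m


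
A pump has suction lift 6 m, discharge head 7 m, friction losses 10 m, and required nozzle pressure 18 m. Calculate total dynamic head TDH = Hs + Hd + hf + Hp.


TDH = Hs + Hd + hf + Hp = 6 + 7 + 10 + 18 = 41

41 m


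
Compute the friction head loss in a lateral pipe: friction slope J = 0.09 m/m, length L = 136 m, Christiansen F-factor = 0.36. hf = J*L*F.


hf = J * L * F = 0.09 * 136 * 0.36 = 4.4064 m

4.4064 m


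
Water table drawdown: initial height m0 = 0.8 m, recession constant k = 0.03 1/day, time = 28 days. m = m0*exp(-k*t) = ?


m = m0 * exp(-k*t)
m = 0.8 * exp(-0.03 * 28)
m = 0.8 * exp(-0.8400)

0.3454 m


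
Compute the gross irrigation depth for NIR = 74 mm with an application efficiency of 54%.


Ea = 54% = 0.54
GID = NIR / Ea = 74 / 0.54 = 137.0370 mm

137.0370 mm


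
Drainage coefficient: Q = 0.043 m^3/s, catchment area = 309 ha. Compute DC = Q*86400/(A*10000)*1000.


DC = Q * 86400 / (A * 10000) * 1000
DC = 0.043 * 86400 / (309 * 10000) * 1000
DC = 3715200.0000 / 3090000

1.2023 mm/day


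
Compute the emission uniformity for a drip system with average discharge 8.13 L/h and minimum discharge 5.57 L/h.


EU = (q_min/q_avg)*100 = (5.57/8.13)*100 = 68.5117%

68.5117 %


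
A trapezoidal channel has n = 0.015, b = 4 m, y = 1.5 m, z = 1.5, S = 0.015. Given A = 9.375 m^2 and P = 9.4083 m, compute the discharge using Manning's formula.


R = A/P = 9.375/9.4083 = 0.996461
Q = (1/0.015) * 9.375 * 0.996461^(2/3) * 0.015^0.5

76.3658 m^3/s


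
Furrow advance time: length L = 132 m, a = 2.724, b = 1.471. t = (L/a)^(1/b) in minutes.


t = (L/a)^(1/b)
t = (132/2.724)^(1/1.471)
t = 48.458150^(1/1.471)

13.9871 min


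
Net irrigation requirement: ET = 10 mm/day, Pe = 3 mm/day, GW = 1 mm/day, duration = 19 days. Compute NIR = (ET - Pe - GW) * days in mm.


Daily deficit = ET - Pe - GW = 10 - 3 - 1 = 6 mm/day
NIR = 6 * 19 = 114 mm

114.0000 mm


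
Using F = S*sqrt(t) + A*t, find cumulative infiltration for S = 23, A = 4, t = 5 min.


F = S*sqrt(t) + A*t
F = 23*sqrt(5) + 4*5
F = 23*2.236068 + 20

71.4296 mm


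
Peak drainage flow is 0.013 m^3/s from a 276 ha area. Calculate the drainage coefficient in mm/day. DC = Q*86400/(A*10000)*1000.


DC = Q * 86400 / (A * 10000) * 1000
DC = 0.013 * 86400 / (276 * 10000) * 1000
DC = 1123200.0000 / 2760000

0.4070 mm/day


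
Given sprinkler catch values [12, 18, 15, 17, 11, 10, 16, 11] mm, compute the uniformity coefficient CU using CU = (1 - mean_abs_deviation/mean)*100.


mean = 13.750000 mm
MAD = 2.750000 mm
CU = (1 - 2.750000/13.750000)*100

80.0000 %


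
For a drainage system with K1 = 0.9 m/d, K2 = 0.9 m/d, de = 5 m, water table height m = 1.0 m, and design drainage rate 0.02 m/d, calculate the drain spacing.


S^2 = 8*K2*de*m/q + 4*K1*m^2/q
S^2 = 8*0.9*5*1.0/0.02 + 4*0.9*1.0^2/0.02
S = sqrt(1980.0000)

44.4972 m


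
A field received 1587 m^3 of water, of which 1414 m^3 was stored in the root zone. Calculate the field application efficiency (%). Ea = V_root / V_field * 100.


Ea = V_root / V_field * 100 = 1414 / 1587 * 100 = 89.0989%

89.0989 %


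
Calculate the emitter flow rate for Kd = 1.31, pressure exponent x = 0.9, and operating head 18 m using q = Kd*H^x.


q = Kd * H^x = 1.31 * 18^0.9 = 1.31 * 13.481718

17.6611 L/h


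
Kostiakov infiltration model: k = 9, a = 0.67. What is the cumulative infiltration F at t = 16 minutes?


F = k * t^a = 9 * 16^0.67
F = 9 * 6.408559

57.6770 mm


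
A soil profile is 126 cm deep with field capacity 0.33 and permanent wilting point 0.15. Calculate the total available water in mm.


AWC = (FC - PWP) * d * 10
AWC = (0.33 - 0.15) * 126 * 10
AWC = 0.1800 * 126 * 10

226.8000 mm


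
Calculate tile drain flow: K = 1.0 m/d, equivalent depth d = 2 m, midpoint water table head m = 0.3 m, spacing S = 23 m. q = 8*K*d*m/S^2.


q = 8*K*d*m/S^2
q = 8*1.0*2*0.3/23^2
q = 4.8000 / 529

0.0091 m/d


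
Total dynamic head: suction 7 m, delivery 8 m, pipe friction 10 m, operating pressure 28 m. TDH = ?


TDH = Hs + Hd + hf + Hp = 7 + 8 + 10 + 28 = 53

53 m


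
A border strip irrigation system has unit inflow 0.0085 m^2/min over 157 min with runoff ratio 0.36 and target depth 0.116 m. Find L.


L = q*t/((1+r)*Z)
L = 0.0085*157/((1+0.36)*0.116)
L = 1.3345/0.15776

8.4591 m


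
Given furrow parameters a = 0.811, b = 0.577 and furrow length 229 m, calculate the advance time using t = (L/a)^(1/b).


t = (L/a)^(1/b)
t = (229/0.811)^(1/0.577)
t = 282.367448^(1/0.577)

17681.2252 min


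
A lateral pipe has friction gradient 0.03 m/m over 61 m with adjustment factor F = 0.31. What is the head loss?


hf = J * L * F = 0.03 * 61 * 0.31 = 0.5673 m

0.5673 m


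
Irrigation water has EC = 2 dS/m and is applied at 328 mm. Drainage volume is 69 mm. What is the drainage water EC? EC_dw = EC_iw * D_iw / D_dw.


EC_dw = EC_iw * D_iw / D_dw
EC_dw = 2 * 328 / 69
EC_dw = 656 / 69

9.5072 dS/m


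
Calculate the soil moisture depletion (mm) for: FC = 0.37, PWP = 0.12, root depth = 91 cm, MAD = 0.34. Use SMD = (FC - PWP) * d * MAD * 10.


SMD = (FC - PWP) * d * MAD * 10
SMD = (0.37 - 0.12) * 91 * 0.34 * 10
SMD = 0.2500 * 91 * 0.34 * 10

77.3500 mm


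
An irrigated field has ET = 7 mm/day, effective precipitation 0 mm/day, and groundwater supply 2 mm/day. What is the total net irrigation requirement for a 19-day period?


Daily deficit = ET - Pe - GW = 7 - 0 - 2 = 5 mm/day
NIR = 5 * 19 = 95 mm

95.0000 mm


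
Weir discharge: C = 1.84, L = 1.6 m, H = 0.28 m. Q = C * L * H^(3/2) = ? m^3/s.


Q = C * L * H^(3/2) = 1.84 * 1.6 * 0.28^1.5 = 1.84 * 1.6 * 0.148162

0.4362 m^3/s


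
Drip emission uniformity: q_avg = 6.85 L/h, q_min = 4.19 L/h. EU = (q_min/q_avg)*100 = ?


EU = (q_min/q_avg)*100 = (4.19/6.85)*100 = 61.1679%

61.1679 %


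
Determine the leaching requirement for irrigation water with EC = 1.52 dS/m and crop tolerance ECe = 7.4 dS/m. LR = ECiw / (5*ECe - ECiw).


LR = ECiw / (5*ECe - ECiw)
LR = 1.52 / (5*7.4 - 1.52)
LR = 1.52 / 35.4800

0.0428


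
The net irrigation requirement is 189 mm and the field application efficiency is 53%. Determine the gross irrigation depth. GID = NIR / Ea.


Ea = 53% = 0.53
GID = NIR / Ea = 189 / 0.53 = 356.6038 mm

356.6038 mm


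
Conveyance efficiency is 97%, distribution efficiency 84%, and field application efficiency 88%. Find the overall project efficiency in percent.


Ec = 0.97, Eb = 0.84, Ea = 0.88
E = 0.97 * 0.84 * 0.88 * 100 = 71.7024%

71.7024 %


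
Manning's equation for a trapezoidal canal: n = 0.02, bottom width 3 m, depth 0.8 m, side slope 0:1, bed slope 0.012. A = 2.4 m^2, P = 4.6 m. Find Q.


R = A/P = 2.4/4.6 = 0.521739
Q = (1/0.02) * 2.4 * 0.521739^(2/3) * 0.012^0.5

8.5194 m^3/s


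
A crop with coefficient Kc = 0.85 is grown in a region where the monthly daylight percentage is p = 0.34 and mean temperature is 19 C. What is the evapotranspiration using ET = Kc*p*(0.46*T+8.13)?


ET = Kc * p * (0.46*T + 8.13)
ET = 0.85 * 0.34 * (0.46*19 + 8.13)
ET = 0.85 * 0.34 * 16.8700

4.8754 mm/day


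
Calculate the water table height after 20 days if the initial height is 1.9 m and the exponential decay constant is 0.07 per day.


m = m0 * exp(-k*t)
m = 1.9 * exp(-0.07 * 20)
m = 1.9 * exp(-1.4000)

0.4685 m


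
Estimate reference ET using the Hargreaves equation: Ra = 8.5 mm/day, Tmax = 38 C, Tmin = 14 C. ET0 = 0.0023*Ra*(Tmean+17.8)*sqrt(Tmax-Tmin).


Tmean = (Tmax + Tmin)/2 = (38 + 14)/2 = 26.0
ET0 = 0.0023 * 8.5 * (26.0 + 17.8) * sqrt(38 - 14)
ET0 = 0.0023 * 8.5 * 43.8 * 4.898979

4.1949 mm/day
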